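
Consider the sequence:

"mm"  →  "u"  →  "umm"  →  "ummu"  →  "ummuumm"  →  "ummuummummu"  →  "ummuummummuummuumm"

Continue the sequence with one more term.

ummuummummuummuummummuummummu

Each term (from the third on) is the previous term followed by the one before it: term 3 = u·mm = umm.
The next term joins ummuummummuummuumm and ummuummummu.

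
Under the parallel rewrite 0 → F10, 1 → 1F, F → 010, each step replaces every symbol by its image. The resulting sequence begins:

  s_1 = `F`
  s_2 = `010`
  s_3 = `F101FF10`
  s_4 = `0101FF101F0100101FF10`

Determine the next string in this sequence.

Rewriting the 21 symbols of 0101FF101F0100101FF10 one by one yields F10 1F F10 1F 010 010 1F F10 1F 010 F10 1F F10 F10 1F F10 1F 010 010 1F F10; concatenated:

F101FF101F0100101FF101F010F101FF10F101FF101F0100101FF10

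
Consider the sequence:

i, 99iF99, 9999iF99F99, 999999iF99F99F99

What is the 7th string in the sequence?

s(k+1) = 99·s(k)·F99, so each term gains 99 as a prefix and F99 as a suffix.
From 999999iF99F99F99, 3 further steps: 999999iF99F99F99 → 99999999iF99F99F99F99 → 9999999999iF99F99F99F99F99 → (answer).

999999999999iF99F99F99F99F99F99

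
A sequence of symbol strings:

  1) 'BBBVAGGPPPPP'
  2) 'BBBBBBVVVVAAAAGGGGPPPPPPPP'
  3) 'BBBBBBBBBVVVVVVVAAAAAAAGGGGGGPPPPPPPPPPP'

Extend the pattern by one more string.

BBBBBBBBBBBBVVVVVVVVVVAAAAAAAAAAGGGGGGGGPPPPPPPPPPPPPP

Term n consists of 3n B's, followed by 3n-2 V's, followed by 3n-2 A's, followed by 2n G's, followed by 3n+2 P's (n = 1, 2, …).
For the next term, n = 4, so the run lengths are 12, 10, 10, 8, 14.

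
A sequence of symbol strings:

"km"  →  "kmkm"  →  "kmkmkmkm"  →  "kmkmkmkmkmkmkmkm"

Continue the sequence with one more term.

kmkmkmkmkmkmkmkmkmkmkmkmkmkmkmkm

s(k+1) = s(k)·s(k) — each term doubles the last.
One more doubling of kmkmkmkmkmkmkmkm gives the answer.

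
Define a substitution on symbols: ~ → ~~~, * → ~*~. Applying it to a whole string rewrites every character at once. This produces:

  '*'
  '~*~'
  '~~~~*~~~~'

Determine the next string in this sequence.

~~~~~~~~~~~~~*~~~~~~~~~~~~~

Expanding ~~~~*~~~~: ~→~~~, ~→~~~, ~→~~~, ~→~~~, *→~*~, ~→~~~, ~→~~~, ~→~~~, ~→~~~. Concatenated: ~~~ ~~~ ~~~ ~~~ ~*~ ~~~ ~~~ ~~~ ~~~.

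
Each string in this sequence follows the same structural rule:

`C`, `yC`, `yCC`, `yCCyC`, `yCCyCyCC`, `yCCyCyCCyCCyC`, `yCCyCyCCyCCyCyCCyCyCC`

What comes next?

yCCyCyCCyCCyCyCCyCyCCyCCyCyCCyCCyC

Each term (from the third on) is the previous term followed by the one before it: term 3 = yC·C = yCC.
Continuing: yCCyCyCCyCCyCyCCyCyCC · yCCyCyCCyCCyC gives term 8.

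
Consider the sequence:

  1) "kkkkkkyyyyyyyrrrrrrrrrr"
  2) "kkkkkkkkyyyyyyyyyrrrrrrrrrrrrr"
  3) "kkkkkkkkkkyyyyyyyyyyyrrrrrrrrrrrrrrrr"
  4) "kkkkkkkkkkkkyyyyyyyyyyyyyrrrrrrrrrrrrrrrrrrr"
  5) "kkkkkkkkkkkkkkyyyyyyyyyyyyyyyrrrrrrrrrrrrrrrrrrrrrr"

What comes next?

Each string has the form k^{2n} y^{2n+1} r^{3n+1}, where the shown terms are n = 3, 4, 5, 6, 7.
At n = 8 the blocks have lengths 16, 17, 25.

kkkkkkkkkkkkkkkkyyyyyyyyyyyyyyyyyrrrrrrrrrrrrrrrrrrrrrrrrr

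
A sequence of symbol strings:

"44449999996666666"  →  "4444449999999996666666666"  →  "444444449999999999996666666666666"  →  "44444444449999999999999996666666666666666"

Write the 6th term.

Reading off run lengths: 4 runs 4, 6, 8, 10; 9 runs 6, 9, 12, 15; 6 runs 7, 10, 13, 16 — each is linear in n, where the shown terms are n = 2, 3, 4, 5.
Setting n = 7 gives 14, 21, 22 characters in each block.

444444444444449999999999999999999996666666666666666666666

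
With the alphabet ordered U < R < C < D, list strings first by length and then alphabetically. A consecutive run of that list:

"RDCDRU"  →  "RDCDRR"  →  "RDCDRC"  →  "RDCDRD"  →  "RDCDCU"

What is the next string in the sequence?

Treat RDCDCU as a base-4 numeral over the given alphabet and add one, carrying through any trailing D's.

RDCDCR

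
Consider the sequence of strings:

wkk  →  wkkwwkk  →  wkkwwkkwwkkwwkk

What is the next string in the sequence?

s(k+1) = s(k)·w·s(k) — each term doubles the last with 'w' between the halves.
Doubling wkkwwkkwwkkwwkk with 'w' between the halves:

wkkwwkkwwkkwwkkwwkkwwkkwwkkwwkk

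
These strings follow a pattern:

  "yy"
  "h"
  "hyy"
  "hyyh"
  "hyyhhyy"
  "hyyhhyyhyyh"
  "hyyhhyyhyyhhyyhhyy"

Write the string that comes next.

From term 3 onward, concatenate the last term with the second-to-last: h·yy = hyy, hyy·h = hyyh, …
So term 8 is hyyhhyyhyyhhyyhhyy·hyyhhyyhyyh.

hyyhhyyhyyhhyyhhyyhyyhhyyhyyh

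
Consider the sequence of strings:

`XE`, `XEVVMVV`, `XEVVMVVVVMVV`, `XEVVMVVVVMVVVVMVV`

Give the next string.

XEVVMVVVVMVVVVMVVVVMVV

Every step adds VVMVV to the end: s(k+1) = s(k)·VVMVV.
So the next term is XEVVMVVVVMVVVVMVV·VVMVV.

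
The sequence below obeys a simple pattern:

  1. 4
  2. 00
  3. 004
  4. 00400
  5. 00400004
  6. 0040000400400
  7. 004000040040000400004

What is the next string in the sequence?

0040000400400004000040040000400400

From term 3 onward, concatenate the last term with the second-to-last: 00·4 = 004, 004·00 = 00400, …
Continuing: 004000040040000400004 · 0040000400400 gives term 8.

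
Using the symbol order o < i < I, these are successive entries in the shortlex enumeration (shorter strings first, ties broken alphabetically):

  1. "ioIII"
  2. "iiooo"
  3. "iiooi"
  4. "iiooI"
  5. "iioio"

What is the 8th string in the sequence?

iioIo

Advancing 3 positions from iioio through iioio → iioii → iioiI reaches term 8.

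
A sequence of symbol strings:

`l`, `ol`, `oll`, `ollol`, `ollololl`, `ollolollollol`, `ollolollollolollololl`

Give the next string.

ollolollollolollolollollolollollol

This is a Fibonacci-style word recurrence s(k) = s(k−1)·s(k−2): e.g. ol·l = oll.
So term 8 is ollolollollolollololl·ollolollollol.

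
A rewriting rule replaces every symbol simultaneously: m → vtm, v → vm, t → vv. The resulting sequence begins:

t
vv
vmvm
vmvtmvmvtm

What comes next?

Rewriting each symbol of vmvtmvmvtm: v→vm, m→vtm, v→vm, t→vv, m→vtm, v→vm, m→vtm, v→vm, t→vv, m→vtm, which concatenates to vm vtm vm vv vtm vm vtm vm vv vtm.

vmvtmvmvvvtmvmvtmvmvvvtm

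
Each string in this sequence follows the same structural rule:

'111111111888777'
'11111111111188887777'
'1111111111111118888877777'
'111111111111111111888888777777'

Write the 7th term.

111111111111111111111111111888888888777777777

The n-th term is 3n 1's then n 8's then n 7's, where the shown terms are n = 3, 4, 5, 6.
For term 7, n = 9, so the run lengths are 27, 9, 9.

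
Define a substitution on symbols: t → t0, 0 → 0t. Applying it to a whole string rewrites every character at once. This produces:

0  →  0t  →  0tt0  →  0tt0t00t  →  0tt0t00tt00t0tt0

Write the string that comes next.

φ(0tt0t00tt00t0tt0) expands symbol-by-symbol to 0t t0 t0 0t t0 0t 0t t0 t0 0t 0t t0 0t t0 t0 0t; joining the 16 pieces gives the next term.

0tt0t00tt00t0tt0t00t0tt00tt0t00t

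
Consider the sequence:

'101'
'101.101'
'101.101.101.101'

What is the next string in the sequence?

s(k+1) = s(k)·.·s(k) — each term doubles the last with '.' between the halves.
One more doubling of 101.101.101.101 gives the answer.

101.101.101.101.101.101.101.101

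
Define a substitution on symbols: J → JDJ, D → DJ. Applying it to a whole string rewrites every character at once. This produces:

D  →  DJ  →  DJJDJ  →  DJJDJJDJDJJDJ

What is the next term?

φ(DJJDJJDJDJJDJ) expands symbol-by-symbol to DJ JDJ JDJ DJ JDJ JDJ DJ JDJ DJ JDJ JDJ DJ JDJ; joining the 13 pieces gives the next term.

DJJDJJDJDJJDJJDJDJJDJDJJDJJDJDJJDJ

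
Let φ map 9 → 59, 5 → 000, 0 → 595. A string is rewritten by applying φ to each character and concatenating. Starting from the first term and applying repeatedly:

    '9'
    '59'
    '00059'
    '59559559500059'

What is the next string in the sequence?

φ(59559559500059) expands symbol-by-symbol to 000 59 000 000 59 000 000 59 000 595 595 595 000 59; joining the 14 pieces gives the next term.

00059000000590000005900059559559500059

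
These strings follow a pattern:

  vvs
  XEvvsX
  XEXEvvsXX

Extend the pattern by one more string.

Every step adds XE to the front and X to the end of the previous string.
So the next term is XE·XEXEvvsXX·X.

XEXEXEvvsXXX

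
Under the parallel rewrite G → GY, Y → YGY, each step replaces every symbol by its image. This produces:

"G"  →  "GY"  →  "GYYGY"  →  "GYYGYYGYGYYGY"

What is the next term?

Rewriting the 13 symbols of GYYGYYGYGYYGY one by one yields GY YGY YGY GY YGY YGY GY YGY GY YGY YGY GY YGY; concatenated:

GYYGYYGYGYYGYYGYGYYGYGYYGYYGYGYYGY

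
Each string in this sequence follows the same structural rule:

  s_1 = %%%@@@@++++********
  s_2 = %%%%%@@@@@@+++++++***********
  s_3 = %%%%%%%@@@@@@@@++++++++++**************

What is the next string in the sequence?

%%%%%%%%%@@@@@@@@@@+++++++++++++*****************

The n-th term is 2n-1 %'s then 2n @'s then 3n-2 +'s then 3n+2 *'s, where the shown terms are n = 2, 3, 4.
Setting n = 5 gives 9, 10, 13, 17 characters in each block.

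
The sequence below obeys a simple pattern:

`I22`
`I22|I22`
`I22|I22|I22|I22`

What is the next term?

Each string is two copies of the previous one joined by '|'.
So the next term is two copies of I22|I22|I22|I22 with '|' between the halves.

I22|I22|I22|I22|I22|I22|I22|I22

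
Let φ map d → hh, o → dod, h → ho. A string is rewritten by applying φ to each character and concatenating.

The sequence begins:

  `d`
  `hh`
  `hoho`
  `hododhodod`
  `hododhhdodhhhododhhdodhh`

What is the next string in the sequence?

Applying the rule to each of the 24 symbols of hododhhdodhhhododhhdodhh gives the pieces ho dod hh dod hh ho ho hh dod hh ho ho ho dod hh dod hh ho ho hh dod hh ho ho, which concatenate to the answer.

hododhhdodhhhohohhdodhhhohohododhhdodhhhohohhdodhhhoho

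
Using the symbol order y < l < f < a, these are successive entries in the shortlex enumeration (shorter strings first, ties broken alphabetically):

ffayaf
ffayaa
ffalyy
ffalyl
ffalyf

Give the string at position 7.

ffally

Continuing the enumeration 2 steps past ffalyf: ffalyf → ffalya → (answer).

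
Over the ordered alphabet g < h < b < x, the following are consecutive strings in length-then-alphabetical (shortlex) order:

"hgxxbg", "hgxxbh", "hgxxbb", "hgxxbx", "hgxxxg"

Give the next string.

hgxxxh

Find the rightmost character of hgxxxg below x, bump it to the next letter, and reset everything to its right to g.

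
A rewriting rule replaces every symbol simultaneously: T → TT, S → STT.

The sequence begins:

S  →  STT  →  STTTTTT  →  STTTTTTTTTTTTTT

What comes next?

φ(STTTTTTTTTTTTTT) expands symbol-by-symbol to STT TT TT TT TT TT TT TT TT TT TT TT TT TT TT; joining the 15 pieces gives the next term.

STTTTTTTTTTTTTTTTTTTTTTTTTTTTTT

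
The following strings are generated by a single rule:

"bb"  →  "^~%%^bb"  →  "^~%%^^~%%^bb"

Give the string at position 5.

^~%%^^~%%^^~%%^^~%%^bb

Every step adds ^~%%^ at the front: s(k+1) = ^~%%^·s(k).
From ^~%%^^~%%^bb, 2 further steps: ^~%%^^~%%^bb → ^~%%^^~%%^^~%%^bb → (answer).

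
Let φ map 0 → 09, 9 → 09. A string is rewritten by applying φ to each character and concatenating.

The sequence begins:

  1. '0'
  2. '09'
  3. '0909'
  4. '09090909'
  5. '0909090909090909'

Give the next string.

Applying the rule to each of the 16 symbols of 0909090909090909 gives the pieces 09 09 09 09 09 09 09 09 09 09 09 09 09 09 09 09, which concatenate to the answer.

09090909090909090909090909090909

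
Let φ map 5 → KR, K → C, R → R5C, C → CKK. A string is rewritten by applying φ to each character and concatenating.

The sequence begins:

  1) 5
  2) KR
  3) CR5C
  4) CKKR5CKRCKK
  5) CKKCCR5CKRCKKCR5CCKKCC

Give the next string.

Replace each of the 22 characters of CKKCCR5CKRCKKCR5CCKKCC in place — CKK C C CKK CKK R5C KR CKK C R5C CKK C C CKK R5C KR CKK CKK C C CKK CKK — and concatenate.

CKKCCCKKCKKR5CKRCKKCR5CCKKCCCKKR5CKRCKKCKKCCCKKCKK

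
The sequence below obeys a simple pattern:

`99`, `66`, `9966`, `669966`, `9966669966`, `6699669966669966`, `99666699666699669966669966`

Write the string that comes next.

Each term (from the third on) is the two preceding terms concatenated in order: term 3 = 99·66 = 9966.
So term 8 is 6699669966669966·99666699666699669966669966.

669966996666996699666699666699669966669966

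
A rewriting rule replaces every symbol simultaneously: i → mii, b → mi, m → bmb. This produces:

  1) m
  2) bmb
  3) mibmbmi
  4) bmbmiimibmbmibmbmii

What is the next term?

Rewriting the 19 symbols of bmbmiimibmbmibmbmii one by one yields mi bmb mi bmb mii mii bmb mii mi bmb mi bmb mii mi bmb mi bmb mii mii; concatenated:

mibmbmibmbmiimiibmbmiimibmbmibmbmiimibmbmibmbmiimii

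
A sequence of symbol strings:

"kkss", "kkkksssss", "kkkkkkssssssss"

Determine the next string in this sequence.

Reading off run lengths: k runs 2, 4, 6; s runs 2, 5, 8 — each is linear in n (n = 1, 2, …).
At n = 4 the blocks have lengths 8, 11.

kkkkkkkksssssssssss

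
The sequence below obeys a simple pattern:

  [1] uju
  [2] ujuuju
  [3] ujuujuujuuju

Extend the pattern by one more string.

ujuujuujuujuujuujuujuuju

s(k+1) = s(k)·s(k) — each term doubles the last.
One more doubling of ujuujuujuuju gives the answer.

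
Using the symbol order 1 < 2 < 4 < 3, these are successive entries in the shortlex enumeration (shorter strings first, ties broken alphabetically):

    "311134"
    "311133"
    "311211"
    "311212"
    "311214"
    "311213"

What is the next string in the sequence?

311221

Find the rightmost character of 311213 below 3, bump it to the next letter, and reset everything to its right to 1.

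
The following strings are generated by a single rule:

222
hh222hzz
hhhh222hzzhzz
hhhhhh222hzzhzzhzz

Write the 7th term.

hhhhhhhhhhhh222hzzhzzhzzhzzhzzhzz

Each term wraps the previous one in hh on the left and hzz on the right.
From hhhhhh222hzzhzzhzz, 3 further steps: hhhhhh222hzzhzzhzz → hhhhhhhh222hzzhzzhzzhzz → hhhhhhhhhh222hzzhzzhzzhzzhzz → (answer).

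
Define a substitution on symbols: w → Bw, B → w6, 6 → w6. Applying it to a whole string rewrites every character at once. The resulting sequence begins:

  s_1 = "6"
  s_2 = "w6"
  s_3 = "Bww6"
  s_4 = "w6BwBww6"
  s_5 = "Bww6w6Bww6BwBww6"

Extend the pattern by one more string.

w6BwBww6Bww6w6BwBww6w6Bww6BwBww6

Replace each of the 16 characters of Bww6w6Bww6BwBww6 in place — w6 Bw Bw w6 Bw w6 w6 Bw Bw w6 w6 Bw w6 Bw Bw w6 — and concatenate.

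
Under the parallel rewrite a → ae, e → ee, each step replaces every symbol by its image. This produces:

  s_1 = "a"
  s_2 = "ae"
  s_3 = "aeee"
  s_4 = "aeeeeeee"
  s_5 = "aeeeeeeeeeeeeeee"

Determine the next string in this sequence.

φ(aeeeeeeeeeeeeeee) expands symbol-by-symbol to ae ee ee ee ee ee ee ee ee ee ee ee ee ee ee ee; joining the 16 pieces gives the next term.

aeeeeeeeeeeeeeeeeeeeeeeeeeeeeeee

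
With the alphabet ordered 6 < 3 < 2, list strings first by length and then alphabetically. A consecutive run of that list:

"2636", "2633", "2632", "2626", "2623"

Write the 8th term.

2363

Continuing the enumeration 3 steps past 2623: 2623 → 2622 → 2366 → (answer).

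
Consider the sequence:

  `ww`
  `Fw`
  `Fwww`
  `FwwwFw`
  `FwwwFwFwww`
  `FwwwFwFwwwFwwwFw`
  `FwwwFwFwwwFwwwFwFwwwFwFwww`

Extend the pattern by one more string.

FwwwFwFwwwFwwwFwFwwwFwFwwwFwwwFwFwwwFwwwFw

From term 3 onward, concatenate the last term with the second-to-last: Fw·ww = Fwww, Fwww·Fw = FwwwFw, …
Continuing: FwwwFwFwwwFwwwFwFwwwFwFwww · FwwwFwFwwwFwwwFw gives term 8.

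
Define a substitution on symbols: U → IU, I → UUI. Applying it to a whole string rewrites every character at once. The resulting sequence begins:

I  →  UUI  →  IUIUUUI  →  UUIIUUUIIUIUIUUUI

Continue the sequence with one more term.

Applying the rule to each of the 17 symbols of UUIIUUUIIUIUIUUUI gives the pieces IU IU UUI UUI IU IU IU UUI UUI IU UUI IU UUI IU IU IU UUI, which concatenate to the answer.

IUIUUUIUUIIUIUIUUUIUUIIUUUIIUUUIIUIUIUUUI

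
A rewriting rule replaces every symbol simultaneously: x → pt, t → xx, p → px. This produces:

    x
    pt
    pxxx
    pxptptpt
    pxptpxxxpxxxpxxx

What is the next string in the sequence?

Rewriting the 16 symbols of pxptpxxxpxxxpxxx one by one yields px pt px xx px pt pt pt px pt pt pt px pt pt pt; concatenated:

pxptpxxxpxptptptpxptptptpxptptpt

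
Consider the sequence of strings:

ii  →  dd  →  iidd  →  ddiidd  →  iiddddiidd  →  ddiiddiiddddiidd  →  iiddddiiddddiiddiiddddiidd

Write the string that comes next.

This is a Fibonacci-style word recurrence s(k) = s(k−2)·s(k−1): e.g. ii·dd = iidd.
Continuing: ddiiddiiddddiidd · iiddddiiddddiiddiiddddiidd gives term 8.

ddiiddiiddddiiddiiddddiiddddiiddiiddddiidd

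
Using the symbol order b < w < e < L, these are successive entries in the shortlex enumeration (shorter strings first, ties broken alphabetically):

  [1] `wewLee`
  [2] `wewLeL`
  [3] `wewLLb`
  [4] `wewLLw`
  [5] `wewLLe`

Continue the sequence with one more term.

wewLLL

Find the rightmost character of wewLLe below L, bump it to the next letter, and reset everything to its right to b.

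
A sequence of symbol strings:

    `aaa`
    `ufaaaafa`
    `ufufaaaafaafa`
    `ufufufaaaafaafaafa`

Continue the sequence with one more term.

Each term wraps the previous one in uf on the left and afa on the right.
One more step from ufufufaaaafaafaafa gives the answer.

ufufufufaaaafaafaafaafa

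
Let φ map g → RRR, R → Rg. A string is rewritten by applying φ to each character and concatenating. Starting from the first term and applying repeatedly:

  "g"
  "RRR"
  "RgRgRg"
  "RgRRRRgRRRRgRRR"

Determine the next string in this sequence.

RgRRRRgRgRgRgRRRRgRgRgRgRRRRgRgRg

Replace each of the 15 characters of RgRRRRgRRRRgRRR in place — Rg RRR Rg Rg Rg Rg RRR Rg Rg Rg Rg RRR Rg Rg Rg — and concatenate.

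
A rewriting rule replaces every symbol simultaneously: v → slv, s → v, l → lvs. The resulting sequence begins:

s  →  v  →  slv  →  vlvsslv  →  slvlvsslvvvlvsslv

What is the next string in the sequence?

vlvsslvlvsslvvvlvsslvslvslvlvsslvvvlvsslv

Applying the rule to each of the 17 symbols of slvlvsslvvvlvsslv gives the pieces v lvs slv lvs slv v v lvs slv slv slv lvs slv v v lvs slv, which concatenate to the answer.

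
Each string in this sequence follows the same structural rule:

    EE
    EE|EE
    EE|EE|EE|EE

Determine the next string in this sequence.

Every step duplicates the string with '|' between the halves.
One more doubling of EE|EE|EE|EE gives the answer.

EE|EE|EE|EE|EE|EE|EE|EE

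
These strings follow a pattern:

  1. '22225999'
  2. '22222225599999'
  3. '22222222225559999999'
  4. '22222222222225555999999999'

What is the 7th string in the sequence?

The n-th term is 3n+1 2's then n 5's then 2n+1 9's (n = 1, 2, …).
For term 7, n = 7, so the run lengths are 22, 7, 15.

22222222222222222222225555555999999999999999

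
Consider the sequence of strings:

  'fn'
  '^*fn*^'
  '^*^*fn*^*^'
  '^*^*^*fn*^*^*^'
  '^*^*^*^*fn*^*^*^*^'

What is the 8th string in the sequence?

Every step adds ^* to the front and *^ to the end of the previous string.
From ^*^*^*^*fn*^*^*^*^, 3 further steps: ^*^*^*^*fn*^*^*^*^ → ^*^*^*^*^*fn*^*^*^*^*^ → ^*^*^*^*^*^*fn*^*^*^*^*^*^ → (answer).

^*^*^*^*^*^*^*fn*^*^*^*^*^*^*^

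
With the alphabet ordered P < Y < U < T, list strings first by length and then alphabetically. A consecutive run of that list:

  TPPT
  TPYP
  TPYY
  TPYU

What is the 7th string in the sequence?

Continuing the enumeration 3 steps past TPYU: TPYU → TPYT → TPUP → (answer).

TPUY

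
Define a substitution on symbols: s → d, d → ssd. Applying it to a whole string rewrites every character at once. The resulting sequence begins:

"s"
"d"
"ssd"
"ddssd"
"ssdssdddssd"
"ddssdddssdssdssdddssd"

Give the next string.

Applying the rule to each of the 21 symbols of ddssdddssdssdssdddssd gives the pieces ssd ssd d d ssd ssd ssd d d ssd d d ssd d d ssd ssd ssd d d ssd, which concatenate to the answer.

ssdssdddssdssdssdddssdddssdddssdssdssdddssd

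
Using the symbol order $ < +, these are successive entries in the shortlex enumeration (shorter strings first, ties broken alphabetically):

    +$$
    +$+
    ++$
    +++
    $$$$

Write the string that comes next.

The successor of $$$$ increments the rightmost position that isn't already + and resets every position after it to $.

$$$+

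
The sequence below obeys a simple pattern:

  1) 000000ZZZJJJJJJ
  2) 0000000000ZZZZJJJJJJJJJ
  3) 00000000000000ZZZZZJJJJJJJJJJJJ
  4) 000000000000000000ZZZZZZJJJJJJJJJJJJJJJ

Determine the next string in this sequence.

0000000000000000000000ZZZZZZZJJJJJJJJJJJJJJJJJJ

Term n consists of 4n+2 0's, followed by n+2 Z's, followed by 3n+3 J's (n = 1, 2, …).
For the next term, n = 5, so the run lengths are 22, 7, 18.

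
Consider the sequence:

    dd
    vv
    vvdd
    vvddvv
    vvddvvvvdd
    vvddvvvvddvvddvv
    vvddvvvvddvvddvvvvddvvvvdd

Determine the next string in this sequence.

vvddvvvvddvvddvvvvddvvvvddvvddvvvvddvvddvv

This is a Fibonacci-style word recurrence s(k) = s(k−1)·s(k−2): e.g. vv·dd = vvdd.
The next term joins vvddvvvvddvvddvvvvddvvvvdd and vvddvvvvddvvddvv.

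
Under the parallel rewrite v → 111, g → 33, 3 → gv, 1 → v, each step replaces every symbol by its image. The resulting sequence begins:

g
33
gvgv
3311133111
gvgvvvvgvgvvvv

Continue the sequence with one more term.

33111331111111111113311133111111111111

Applying the rule to each of the 14 symbols of gvgvvvvgvgvvvv gives the pieces 33 111 33 111 111 111 111 33 111 33 111 111 111 111, which concatenate to the answer.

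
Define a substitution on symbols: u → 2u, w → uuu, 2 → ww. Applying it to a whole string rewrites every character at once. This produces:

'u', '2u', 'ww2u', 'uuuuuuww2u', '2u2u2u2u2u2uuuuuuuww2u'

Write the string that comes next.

Applying the rule to each of the 22 symbols of 2u2u2u2u2u2uuuuuuuww2u gives the pieces ww 2u ww 2u ww 2u ww 2u ww 2u ww 2u 2u 2u 2u 2u 2u 2u uuu uuu ww 2u, which concatenate to the answer.

ww2uww2uww2uww2uww2uww2u2u2u2u2u2u2uuuuuuuww2u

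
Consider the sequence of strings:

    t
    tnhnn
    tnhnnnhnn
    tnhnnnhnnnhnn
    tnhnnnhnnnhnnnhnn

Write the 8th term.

tnhnnnhnnnhnnnhnnnhnnnhnnnhnn

Every step adds nhnn to the end: s(k+1) = s(k)·nhnn.
From tnhnnnhnnnhnnnhnn, 3 further steps: tnhnnnhnnnhnnnhnn → tnhnnnhnnnhnnnhnnnhnn → tnhnnnhnnnhnnnhnnnhnnnhnn → (answer).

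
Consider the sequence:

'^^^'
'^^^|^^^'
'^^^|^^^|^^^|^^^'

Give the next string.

s(k+1) = s(k)·|·s(k) — each term doubles the last with '|' between the halves.
Doubling ^^^|^^^|^^^|^^^ with '|' between the halves:

^^^|^^^|^^^|^^^|^^^|^^^|^^^|^^^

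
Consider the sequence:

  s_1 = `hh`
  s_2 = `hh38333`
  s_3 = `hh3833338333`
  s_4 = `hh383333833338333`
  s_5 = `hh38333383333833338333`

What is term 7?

Each term is the previous one with 38333 appended.
From hh38333383333833338333, 2 further steps: hh38333383333833338333 → hh3833338333383333833338333 → (answer).

hh383333833338333383333833338333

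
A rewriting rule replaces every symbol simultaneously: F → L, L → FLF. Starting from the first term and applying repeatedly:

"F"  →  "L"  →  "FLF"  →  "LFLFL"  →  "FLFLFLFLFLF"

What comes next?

LFLFLFLFLFLFLFLFLFLFL

Expanding FLFLFLFLFLF: F→L, L→FLF, F→L, L→FLF, F→L, L→FLF, F→L, L→FLF, F→L, L→FLF, F→L. Concatenated: L FLF L FLF L FLF L FLF L FLF L.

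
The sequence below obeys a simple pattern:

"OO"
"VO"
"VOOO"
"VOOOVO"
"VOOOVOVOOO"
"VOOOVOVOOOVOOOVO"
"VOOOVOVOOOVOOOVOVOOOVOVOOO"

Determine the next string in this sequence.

VOOOVOVOOOVOOOVOVOOOVOVOOOVOOOVOVOOOVOOOVO

Each term (from the third on) is the previous term followed by the one before it: term 3 = VO·OO = VOOO.
So term 8 is VOOOVOVOOOVOOOVOVOOOVOVOOO·VOOOVOVOOOVOOOVO.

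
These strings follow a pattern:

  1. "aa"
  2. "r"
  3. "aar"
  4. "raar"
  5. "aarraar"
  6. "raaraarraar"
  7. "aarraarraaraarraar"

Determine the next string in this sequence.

This is a Fibonacci-style word recurrence s(k) = s(k−2)·s(k−1): e.g. aa·r = aar.
Continuing: raaraarraar · aarraarraaraarraar gives term 8.

raaraarraaraarraarraaraarraar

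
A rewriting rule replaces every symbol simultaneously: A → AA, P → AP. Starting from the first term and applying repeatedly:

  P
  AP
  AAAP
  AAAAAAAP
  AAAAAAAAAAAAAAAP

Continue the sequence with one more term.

AAAAAAAAAAAAAAAAAAAAAAAAAAAAAAAP

Applying the rule to each of the 16 symbols of AAAAAAAAAAAAAAAP gives the pieces AA AA AA AA AA AA AA AA AA AA AA AA AA AA AA AP, which concatenate to the answer.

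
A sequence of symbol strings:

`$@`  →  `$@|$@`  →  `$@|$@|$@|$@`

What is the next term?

$@|$@|$@|$@|$@|$@|$@|$@

Every step duplicates the string with '|' between the halves.
So the next term is two copies of $@|$@|$@|$@ with '|' between the halves.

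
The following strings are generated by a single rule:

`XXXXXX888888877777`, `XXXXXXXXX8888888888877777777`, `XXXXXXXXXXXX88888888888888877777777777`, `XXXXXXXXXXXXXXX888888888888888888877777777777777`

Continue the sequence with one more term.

XXXXXXXXXXXXXXXXXX8888888888888888888888877777777777777777

Each string has the form X^{3n} 8^{4n-1} 7^{3n-1}, where the shown terms are n = 2, 3, 4, 5.
At n = 6 the blocks have lengths 18, 23, 17.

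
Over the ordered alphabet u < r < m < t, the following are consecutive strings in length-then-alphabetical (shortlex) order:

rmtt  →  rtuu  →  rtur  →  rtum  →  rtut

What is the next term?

The successor of rtut increments the rightmost position that isn't already t and resets every position after it to u.

rtru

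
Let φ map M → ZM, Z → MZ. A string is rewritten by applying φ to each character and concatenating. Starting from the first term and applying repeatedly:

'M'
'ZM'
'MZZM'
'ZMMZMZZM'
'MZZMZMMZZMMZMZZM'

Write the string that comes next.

φ(MZZMZMMZZMMZMZZM) expands symbol-by-symbol to ZM MZ MZ ZM MZ ZM ZM MZ MZ ZM ZM MZ ZM MZ MZ ZM; joining the 16 pieces gives the next term.

ZMMZMZZMMZZMZMMZMZZMZMMZZMMZMZZM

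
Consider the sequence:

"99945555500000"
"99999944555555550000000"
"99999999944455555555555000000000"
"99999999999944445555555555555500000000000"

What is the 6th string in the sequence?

99999999999999999944444455555555555555555555000000000000000

Term n consists of 3n 9's, followed by n 4's, followed by 3n+2 5's, followed by 2n+3 0's (n = 1, 2, …).
At n = 6 the blocks have lengths 18, 6, 20, 15.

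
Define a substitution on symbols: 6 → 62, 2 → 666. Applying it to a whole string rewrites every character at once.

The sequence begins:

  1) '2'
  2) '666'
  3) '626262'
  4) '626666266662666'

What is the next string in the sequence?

Replace each of the 15 characters of 626666266662666 in place — 62 666 62 62 62 62 666 62 62 62 62 666 62 62 62 — and concatenate.

626666262626266662626262666626262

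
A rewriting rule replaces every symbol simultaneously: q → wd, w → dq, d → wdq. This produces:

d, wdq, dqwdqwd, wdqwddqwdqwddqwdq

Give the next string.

φ(wdqwddqwdqwddqwdq) expands symbol-by-symbol to dq wdq wd dq wdq wdq wd dq wdq wd dq wdq wdq wd dq wdq wd; joining the 17 pieces gives the next term.

dqwdqwddqwdqwdqwddqwdqwddqwdqwdqwddqwdqwd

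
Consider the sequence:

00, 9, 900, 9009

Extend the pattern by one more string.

9009900

From term 3 onward, concatenate the last term with the second-to-last: 9·00 = 900, 900·9 = 9009, …
The next term joins 9009 and 900.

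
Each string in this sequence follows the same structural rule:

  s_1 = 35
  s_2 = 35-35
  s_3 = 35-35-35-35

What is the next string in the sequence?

35-35-35-35-35-35-35-35

Every step duplicates the string with '-' between the halves.
One more doubling of 35-35-35-35 gives the answer.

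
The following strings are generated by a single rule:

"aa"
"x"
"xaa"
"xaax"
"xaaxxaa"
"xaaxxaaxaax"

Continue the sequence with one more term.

Each term (from the third on) is the previous term followed by the one before it: term 3 = x·aa = xaa.
The next term joins xaaxxaaxaax and xaaxxaa.

xaaxxaaxaaxxaaxxaa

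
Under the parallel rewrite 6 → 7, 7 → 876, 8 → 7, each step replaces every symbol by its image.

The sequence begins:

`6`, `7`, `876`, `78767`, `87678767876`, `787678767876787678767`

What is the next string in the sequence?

8767876787678767876787678767876787678767876

Replace each of the 21 characters of 787678767876787678767 in place — 876 7 876 7 876 7 876 7 876 7 876 7 876 7 876 7 876 7 876 7 876 — and concatenate.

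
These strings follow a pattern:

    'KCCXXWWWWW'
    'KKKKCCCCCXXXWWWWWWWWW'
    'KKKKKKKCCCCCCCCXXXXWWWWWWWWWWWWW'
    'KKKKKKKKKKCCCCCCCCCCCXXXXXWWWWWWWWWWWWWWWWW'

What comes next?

Term n consists of 3n-2 K's, followed by 3n-1 C's, followed by n+1 X's, followed by 4n+1 W's (n = 1, 2, …).
Setting n = 5 gives 13, 14, 6, 21 characters in each block.

KKKKKKKKKKKKKCCCCCCCCCCCCCCXXXXXXWWWWWWWWWWWWWWWWWWWWW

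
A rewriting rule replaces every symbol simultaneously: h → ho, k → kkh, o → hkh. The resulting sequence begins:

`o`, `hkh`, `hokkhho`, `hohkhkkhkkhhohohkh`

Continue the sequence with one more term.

Applying the rule to each of the 18 symbols of hohkhkkhkkhhohohkh gives the pieces ho hkh ho kkh ho kkh kkh ho kkh kkh ho ho hkh ho hkh ho kkh ho, which concatenate to the answer.

hohkhhokkhhokkhkkhhokkhkkhhohohkhhohkhhokkhho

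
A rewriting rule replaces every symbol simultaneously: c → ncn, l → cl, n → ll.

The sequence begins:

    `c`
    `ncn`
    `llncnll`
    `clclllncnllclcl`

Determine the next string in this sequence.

φ(clclllncnllclcl) expands symbol-by-symbol to ncn cl ncn cl cl cl ll ncn ll cl cl ncn cl ncn cl; joining the 15 pieces gives the next term.

ncnclncnclclclllncnllclclncnclncncl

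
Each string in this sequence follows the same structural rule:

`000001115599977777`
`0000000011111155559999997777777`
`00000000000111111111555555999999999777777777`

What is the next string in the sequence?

Reading off run lengths: 0 runs 5, 8, 11; 1 runs 3, 6, 9; 5 runs 2, 4, 6; 9 runs 3, 6, 9; 7 runs 5, 7, 9 — each is linear in n (n = 1, 2, …).
Setting n = 4 gives 14, 12, 8, 12, 11 characters in each block.

000000000000001111111111115555555599999999999977777777777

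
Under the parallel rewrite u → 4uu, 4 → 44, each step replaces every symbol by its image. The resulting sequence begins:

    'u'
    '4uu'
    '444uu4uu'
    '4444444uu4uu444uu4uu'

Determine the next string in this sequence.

Applying the rule to each of the 20 symbols of 4444444uu4uu444uu4uu gives the pieces 44 44 44 44 44 44 44 4uu 4uu 44 4uu 4uu 44 44 44 4uu 4uu 44 4uu 4uu, which concatenate to the answer.

444444444444444uu4uu444uu4uu4444444uu4uu444uu4uu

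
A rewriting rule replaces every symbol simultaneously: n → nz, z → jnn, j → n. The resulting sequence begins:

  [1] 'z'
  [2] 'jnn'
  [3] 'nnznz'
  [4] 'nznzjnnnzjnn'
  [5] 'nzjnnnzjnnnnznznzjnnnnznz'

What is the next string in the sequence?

Replace each of the 25 characters of nzjnnnzjnnnnznznzjnnnnznz in place — nz jnn n nz nz nz jnn n nz nz nz nz jnn nz jnn nz jnn n nz nz nz nz jnn nz jnn — and concatenate.

nzjnnnnznznzjnnnnznznznzjnnnzjnnnzjnnnnznznznzjnnnzjnn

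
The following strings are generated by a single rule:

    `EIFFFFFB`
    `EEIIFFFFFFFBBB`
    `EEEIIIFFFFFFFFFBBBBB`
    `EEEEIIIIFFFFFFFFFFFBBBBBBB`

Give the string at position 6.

EEEEEEIIIIIIFFFFFFFFFFFFFFFBBBBBBBBBBB

Term n consists of n E's, followed by n I's, followed by 2n+3 F's, followed by 2n-1 B's (n = 1, 2, …).
At n = 6 the blocks have lengths 6, 6, 15, 11.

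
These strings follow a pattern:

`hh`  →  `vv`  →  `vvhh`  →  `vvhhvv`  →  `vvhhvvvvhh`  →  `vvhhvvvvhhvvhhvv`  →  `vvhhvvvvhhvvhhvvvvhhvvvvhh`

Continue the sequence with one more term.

From term 3 onward, concatenate the last term with the second-to-last: vv·hh = vvhh, vvhh·vv = vvhhvv, …
So term 8 is vvhhvvvvhhvvhhvvvvhhvvvvhh·vvhhvvvvhhvvhhvv.

vvhhvvvvhhvvhhvvvvhhvvvvhhvvhhvvvvhhvvhhvv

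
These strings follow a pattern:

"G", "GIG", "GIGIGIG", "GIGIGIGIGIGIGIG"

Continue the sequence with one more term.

Each string is two copies of the previous one joined by 'I'.
Doubling GIGIGIGIGIGIGIG with 'I' between the halves:

GIGIGIGIGIGIGIGIGIGIGIGIGIGIGIG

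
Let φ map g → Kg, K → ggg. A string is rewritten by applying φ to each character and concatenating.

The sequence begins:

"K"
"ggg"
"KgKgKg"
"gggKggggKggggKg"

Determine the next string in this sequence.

KgKgKggggKgKgKgKggggKgKgKgKggggKg

Replace each of the 15 characters of gggKggggKggggKg in place — Kg Kg Kg ggg Kg Kg Kg Kg ggg Kg Kg Kg Kg ggg Kg — and concatenate.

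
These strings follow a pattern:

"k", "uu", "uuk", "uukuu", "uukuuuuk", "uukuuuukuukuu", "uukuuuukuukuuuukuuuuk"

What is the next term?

From term 3 onward, concatenate the last term with the second-to-last: uu·k = uuk, uuk·uu = uukuu, …
Continuing: uukuuuukuukuuuukuuuuk · uukuuuukuukuu gives term 8.

uukuuuukuukuuuukuuuukuukuuuukuukuu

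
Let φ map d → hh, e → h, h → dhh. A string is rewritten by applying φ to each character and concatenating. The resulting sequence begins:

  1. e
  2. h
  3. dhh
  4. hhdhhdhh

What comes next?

Apply φ to hhdhhdhh symbol by symbol: h→dhh, h→dhh, d→hh, h→dhh, h→dhh, d→hh, h→dhh, h→dhh; joined: dhh dhh hh dhh dhh hh dhh dhh.

dhhdhhhhdhhdhhhhdhhdhh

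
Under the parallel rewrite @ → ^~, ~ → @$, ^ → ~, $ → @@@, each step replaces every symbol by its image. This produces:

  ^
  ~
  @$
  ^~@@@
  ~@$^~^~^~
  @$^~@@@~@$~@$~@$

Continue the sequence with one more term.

^~@@@~@$^~^~^~@$^~@@@@$^~@@@@$^~@@@

φ(@$^~@@@~@$~@$~@$) expands symbol-by-symbol to ^~ @@@ ~ @$ ^~ ^~ ^~ @$ ^~ @@@ @$ ^~ @@@ @$ ^~ @@@; joining the 16 pieces gives the next term.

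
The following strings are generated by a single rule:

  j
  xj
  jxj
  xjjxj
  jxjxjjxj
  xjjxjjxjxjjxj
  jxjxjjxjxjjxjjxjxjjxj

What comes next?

xjjxjjxjxjjxjjxjxjjxjxjjxjjxjxjjxj

From term 3 onward, concatenate the second-to-last term with the last: j·xj = jxj, xj·jxj = xjjxj, …
The next term joins xjjxjjxjxjjxj and jxjxjjxjxjjxjjxjxjjxj.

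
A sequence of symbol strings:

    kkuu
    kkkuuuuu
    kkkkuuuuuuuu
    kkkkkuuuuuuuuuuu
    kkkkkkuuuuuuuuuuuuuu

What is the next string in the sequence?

kkkkkkkuuuuuuuuuuuuuuuuu

Each string has the form k^{n+1} u^{3n-1} (n = 1, 2, …).
For the next term, n = 6, so the run lengths are 7, 17.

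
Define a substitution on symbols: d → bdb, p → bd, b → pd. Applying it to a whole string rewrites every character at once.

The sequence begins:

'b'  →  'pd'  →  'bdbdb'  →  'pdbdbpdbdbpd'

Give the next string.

Rewriting each symbol of pdbdbpdbdbpd: p→bd, d→bdb, b→pd, d→bdb, b→pd, p→bd, d→bdb, b→pd, d→bdb, b→pd, p→bd, d→bdb, which concatenates to bd bdb pd bdb pd bd bdb pd bdb pd bd bdb.

bdbdbpdbdbpdbdbdbpdbdbpdbdbdb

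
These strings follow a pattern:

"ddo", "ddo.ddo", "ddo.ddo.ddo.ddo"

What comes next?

ddo.ddo.ddo.ddo.ddo.ddo.ddo.ddo

Each string is two copies of the previous one joined by '.'.
One more doubling of ddo.ddo.ddo.ddo gives the answer.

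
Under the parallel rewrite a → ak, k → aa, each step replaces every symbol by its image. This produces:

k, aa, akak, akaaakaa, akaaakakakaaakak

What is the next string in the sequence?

Applying the rule to each of the 16 symbols of akaaakakakaaakak gives the pieces ak aa ak ak ak aa ak aa ak aa ak ak ak aa ak aa, which concatenate to the answer.

akaaakakakaaakaaakaaakakakaaakaa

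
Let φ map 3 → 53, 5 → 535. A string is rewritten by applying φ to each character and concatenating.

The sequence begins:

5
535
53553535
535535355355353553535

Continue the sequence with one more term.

Applying the rule to each of the 21 symbols of 535535355355353553535 gives the pieces 535 53 535 535 53 535 53 535 535 53 535 535 53 535 53 535 535 53 535 53 535, which concatenate to the answer.

5355353553553535535355355353553553535535355355353553535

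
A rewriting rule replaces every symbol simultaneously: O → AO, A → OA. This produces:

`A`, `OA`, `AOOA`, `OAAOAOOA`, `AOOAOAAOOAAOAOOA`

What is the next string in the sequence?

φ(AOOAOAAOOAAOAOOA) expands symbol-by-symbol to OA AO AO OA AO OA OA AO AO OA OA AO OA AO AO OA; joining the 16 pieces gives the next term.

OAAOAOOAAOOAOAAOAOOAOAAOOAAOAOOA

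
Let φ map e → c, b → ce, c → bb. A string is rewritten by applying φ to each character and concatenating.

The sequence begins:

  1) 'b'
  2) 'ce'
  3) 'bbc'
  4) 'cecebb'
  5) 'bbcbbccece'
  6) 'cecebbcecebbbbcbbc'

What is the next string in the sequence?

φ(cecebbcecebbbbcbbc) expands symbol-by-symbol to bb c bb c ce ce bb c bb c ce ce ce ce bb ce ce bb; joining the 18 pieces gives the next term.

bbcbbccecebbcbbccecececebbcecebb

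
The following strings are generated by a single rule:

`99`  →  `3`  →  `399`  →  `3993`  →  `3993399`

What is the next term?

From term 3 onward, concatenate the last term with the second-to-last: 3·99 = 399, 399·3 = 3993, …
The next term joins 3993399 and 3993.

39933993993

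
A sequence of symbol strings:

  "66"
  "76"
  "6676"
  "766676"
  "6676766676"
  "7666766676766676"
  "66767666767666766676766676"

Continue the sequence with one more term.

766676667676667666767666767666766676766676

Each term (from the third on) is the two preceding terms concatenated in order: term 3 = 66·76 = 6676.
So term 8 is 7666766676766676·66767666767666766676766676.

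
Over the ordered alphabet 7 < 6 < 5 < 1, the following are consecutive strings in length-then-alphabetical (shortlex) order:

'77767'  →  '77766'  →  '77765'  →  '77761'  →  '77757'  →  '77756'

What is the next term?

The successor of 77756 increments the rightmost position that isn't already 1 and resets every position after it to 7.

77755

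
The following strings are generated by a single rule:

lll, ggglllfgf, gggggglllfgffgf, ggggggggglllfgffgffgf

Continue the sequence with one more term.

Every step adds ggg to the front and fgf to the end of the previous string.
Applying this once more to ggggggggglllfgffgffgf:

gggggggggggglllfgffgffgffgf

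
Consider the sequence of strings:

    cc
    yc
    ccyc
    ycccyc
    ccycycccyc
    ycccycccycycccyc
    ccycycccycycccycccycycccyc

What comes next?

ycccycccycycccycccycycccycycccycccycycccyc

This is a Fibonacci-style word recurrence s(k) = s(k−2)·s(k−1): e.g. cc·yc = ccyc.
The next term joins ycccycccycycccyc and ccycycccycycccycccycycccyc.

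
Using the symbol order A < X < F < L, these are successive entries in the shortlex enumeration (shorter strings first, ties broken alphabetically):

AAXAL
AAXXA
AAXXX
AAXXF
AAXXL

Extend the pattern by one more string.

AAXFA

The successor of AAXXL increments the rightmost position that isn't already L and resets every position after it to A.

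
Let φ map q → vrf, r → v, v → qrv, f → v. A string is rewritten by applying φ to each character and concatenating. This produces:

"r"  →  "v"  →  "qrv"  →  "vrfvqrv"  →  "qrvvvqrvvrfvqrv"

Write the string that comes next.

φ(qrvvvqrvvrfvqrv) expands symbol-by-symbol to vrf v qrv qrv qrv vrf v qrv qrv v v qrv vrf v qrv; joining the 15 pieces gives the next term.

vrfvqrvqrvqrvvrfvqrvqrvvvqrvvrfvqrv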